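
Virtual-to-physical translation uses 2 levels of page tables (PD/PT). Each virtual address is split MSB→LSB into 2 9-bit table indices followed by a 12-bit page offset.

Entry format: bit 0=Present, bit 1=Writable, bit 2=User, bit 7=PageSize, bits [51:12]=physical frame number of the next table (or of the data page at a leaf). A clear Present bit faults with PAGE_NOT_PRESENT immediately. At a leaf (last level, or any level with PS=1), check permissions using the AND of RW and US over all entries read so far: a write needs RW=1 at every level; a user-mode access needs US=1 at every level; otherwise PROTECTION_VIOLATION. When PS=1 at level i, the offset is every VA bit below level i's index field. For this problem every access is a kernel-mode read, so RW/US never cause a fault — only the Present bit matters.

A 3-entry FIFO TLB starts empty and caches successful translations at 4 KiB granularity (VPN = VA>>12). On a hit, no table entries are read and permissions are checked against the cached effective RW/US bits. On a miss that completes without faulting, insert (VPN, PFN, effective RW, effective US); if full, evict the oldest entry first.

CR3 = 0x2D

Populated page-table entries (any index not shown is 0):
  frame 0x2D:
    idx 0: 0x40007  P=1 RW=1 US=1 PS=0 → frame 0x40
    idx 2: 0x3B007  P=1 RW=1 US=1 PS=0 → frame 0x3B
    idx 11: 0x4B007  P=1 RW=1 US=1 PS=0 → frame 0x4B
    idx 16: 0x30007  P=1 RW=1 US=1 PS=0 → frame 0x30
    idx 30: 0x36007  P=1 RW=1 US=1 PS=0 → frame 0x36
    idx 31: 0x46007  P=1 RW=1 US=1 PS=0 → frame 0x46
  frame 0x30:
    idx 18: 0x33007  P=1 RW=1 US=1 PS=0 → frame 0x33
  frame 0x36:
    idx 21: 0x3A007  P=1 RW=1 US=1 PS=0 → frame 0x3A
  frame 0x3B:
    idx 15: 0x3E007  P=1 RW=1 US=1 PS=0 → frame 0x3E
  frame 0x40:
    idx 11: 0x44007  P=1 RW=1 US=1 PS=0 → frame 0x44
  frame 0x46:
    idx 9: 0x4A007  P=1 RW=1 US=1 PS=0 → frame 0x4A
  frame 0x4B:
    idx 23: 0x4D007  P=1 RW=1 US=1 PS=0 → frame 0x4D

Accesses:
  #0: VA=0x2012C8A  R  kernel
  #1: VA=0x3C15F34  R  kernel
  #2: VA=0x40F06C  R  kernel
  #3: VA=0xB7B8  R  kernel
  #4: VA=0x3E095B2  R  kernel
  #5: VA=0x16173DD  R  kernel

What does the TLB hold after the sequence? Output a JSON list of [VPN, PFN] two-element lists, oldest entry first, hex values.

Per-access translation:
#0 VA=0x2012C8A (r,kernel):
  L0: frame=0x2D idx=16 entry=0x30007 [P=1 RW=1 US=1 PS=0]
  L1: frame=0x30 idx=18 entry=0x33007 [P=1 RW=1 US=1 PS=0]
  ⇒ phys 0x33C8A  [2 reads]
#1 VA=0x3C15F34 (r,kernel):
  L0: frame=0x2D idx=30 entry=0x36007 [P=1 RW=1 US=1 PS=0]
  L1: frame=0x36 idx=21 entry=0x3A007 [P=1 RW=1 US=1 PS=0]
  ⇒ phys 0x3AF34  [2 reads]
#2 VA=0x40F06C (r,kernel):
  L0: frame=0x2D idx=2 entry=0x3B007 [P=1 RW=1 US=1 PS=0]
  L1: frame=0x3B idx=15 entry=0x3E007 [P=1 RW=1 US=1 PS=0]
  ⇒ phys 0x3E06C  [2 reads]
#3 VA=0xB7B8 (r,kernel):
  L0: frame=0x2D idx=0 entry=0x40007 [P=1 RW=1 US=1 PS=0]
  L1: frame=0x40 idx=11 entry=0x44007 [P=1 RW=1 US=1 PS=0]
  ⇒ phys 0x447B8  [2 reads]
#4 VA=0x3E095B2 (r,kernel):
  L0: frame=0x2D idx=31 entry=0x46007 [P=1 RW=1 US=1 PS=0]
  L1: frame=0x46 idx=9 entry=0x4A007 [P=1 RW=1 US=1 PS=0]
  ⇒ phys 0x4A5B2  [2 reads]
#5 VA=0x16173DD (r,kernel):
  L0: frame=0x2D idx=11 entry=0x4B007 [P=1 RW=1 US=1 PS=0]
  L1: frame=0x4B idx=23 entry=0x4D007 [P=1 RW=1 US=1 PS=0]
  ⇒ phys 0x4D3DD  [2 reads]

TLB: [["0xB", "0x44"], ["0x3E09", "0x4A"], ["0x1617", "0x4D"]]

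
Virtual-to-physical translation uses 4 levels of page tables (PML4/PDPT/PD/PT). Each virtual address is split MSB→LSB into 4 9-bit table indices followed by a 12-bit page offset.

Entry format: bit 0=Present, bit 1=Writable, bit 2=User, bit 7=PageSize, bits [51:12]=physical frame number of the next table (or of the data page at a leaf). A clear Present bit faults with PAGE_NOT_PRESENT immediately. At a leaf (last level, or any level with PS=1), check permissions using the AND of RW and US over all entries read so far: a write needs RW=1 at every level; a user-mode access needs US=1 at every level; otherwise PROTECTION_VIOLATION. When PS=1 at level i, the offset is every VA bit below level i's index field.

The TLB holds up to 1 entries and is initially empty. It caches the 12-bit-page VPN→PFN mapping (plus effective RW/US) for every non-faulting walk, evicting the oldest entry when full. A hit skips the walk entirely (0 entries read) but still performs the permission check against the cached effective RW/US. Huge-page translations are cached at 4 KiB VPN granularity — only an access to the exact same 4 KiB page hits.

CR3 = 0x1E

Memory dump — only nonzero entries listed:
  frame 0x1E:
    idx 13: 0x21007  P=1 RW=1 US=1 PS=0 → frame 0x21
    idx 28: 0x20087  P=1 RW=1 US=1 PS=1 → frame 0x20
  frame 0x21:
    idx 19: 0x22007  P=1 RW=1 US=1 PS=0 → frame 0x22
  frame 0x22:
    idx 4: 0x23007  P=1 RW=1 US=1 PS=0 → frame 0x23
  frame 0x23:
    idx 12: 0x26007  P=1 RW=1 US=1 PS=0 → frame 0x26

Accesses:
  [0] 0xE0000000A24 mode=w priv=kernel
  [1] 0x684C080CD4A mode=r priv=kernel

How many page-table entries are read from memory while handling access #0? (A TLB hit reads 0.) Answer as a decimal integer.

Walk each access:
#0 VA=0xE0000000A24 (w,kernel):
  [0] read 0x1E idx=28: raw=0x20087 flags P=1 W=1 U=1 S=1
  ✓ 0x20A24 (huge @L0)  — 1 lookups
#1 VA=0x684C080CD4A (r,kernel):
  [0] read 0x1E idx=13: raw=0x21007 flags P=1 W=1 U=1 S=0
  [1] read 0x21 idx=19: raw=0x22007 flags P=1 W=1 U=1 S=0
  [2] read 0x22 idx=4: raw=0x23007 flags P=1 W=1 U=1 S=0
  [3] read 0x23 idx=12: raw=0x26007 flags P=1 W=1 U=1 S=0
  ✓ 0x26D4A  — 4 lookups

Entries read for #0: 1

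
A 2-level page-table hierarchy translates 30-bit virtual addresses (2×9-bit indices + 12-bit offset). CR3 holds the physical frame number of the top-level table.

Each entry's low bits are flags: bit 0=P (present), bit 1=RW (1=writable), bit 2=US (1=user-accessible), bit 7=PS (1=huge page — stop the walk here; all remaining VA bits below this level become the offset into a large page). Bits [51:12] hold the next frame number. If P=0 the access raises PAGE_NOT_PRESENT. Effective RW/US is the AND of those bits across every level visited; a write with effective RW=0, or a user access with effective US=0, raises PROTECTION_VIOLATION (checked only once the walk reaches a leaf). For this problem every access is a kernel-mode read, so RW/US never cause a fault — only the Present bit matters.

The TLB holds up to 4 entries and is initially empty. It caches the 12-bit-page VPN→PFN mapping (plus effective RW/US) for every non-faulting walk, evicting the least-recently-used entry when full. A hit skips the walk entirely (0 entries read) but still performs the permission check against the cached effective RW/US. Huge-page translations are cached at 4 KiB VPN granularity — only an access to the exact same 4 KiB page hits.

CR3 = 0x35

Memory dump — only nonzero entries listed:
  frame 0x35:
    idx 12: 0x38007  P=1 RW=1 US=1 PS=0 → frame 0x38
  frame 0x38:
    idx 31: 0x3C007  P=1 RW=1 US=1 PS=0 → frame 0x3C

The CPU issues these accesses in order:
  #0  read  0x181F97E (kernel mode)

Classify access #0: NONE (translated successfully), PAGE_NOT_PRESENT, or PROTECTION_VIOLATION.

Trace:
#0 VA=0x181F97E (r,kernel):
  L0 @0x35[12] → 0x38007  P=1,RW=1,US=1,PS=0
  L1 @0x38[31] → 0x3C007  P=1,RW=1,US=1,PS=0
  → PA=0x3C97E  (2 entries read)

Access #0 fault: NONE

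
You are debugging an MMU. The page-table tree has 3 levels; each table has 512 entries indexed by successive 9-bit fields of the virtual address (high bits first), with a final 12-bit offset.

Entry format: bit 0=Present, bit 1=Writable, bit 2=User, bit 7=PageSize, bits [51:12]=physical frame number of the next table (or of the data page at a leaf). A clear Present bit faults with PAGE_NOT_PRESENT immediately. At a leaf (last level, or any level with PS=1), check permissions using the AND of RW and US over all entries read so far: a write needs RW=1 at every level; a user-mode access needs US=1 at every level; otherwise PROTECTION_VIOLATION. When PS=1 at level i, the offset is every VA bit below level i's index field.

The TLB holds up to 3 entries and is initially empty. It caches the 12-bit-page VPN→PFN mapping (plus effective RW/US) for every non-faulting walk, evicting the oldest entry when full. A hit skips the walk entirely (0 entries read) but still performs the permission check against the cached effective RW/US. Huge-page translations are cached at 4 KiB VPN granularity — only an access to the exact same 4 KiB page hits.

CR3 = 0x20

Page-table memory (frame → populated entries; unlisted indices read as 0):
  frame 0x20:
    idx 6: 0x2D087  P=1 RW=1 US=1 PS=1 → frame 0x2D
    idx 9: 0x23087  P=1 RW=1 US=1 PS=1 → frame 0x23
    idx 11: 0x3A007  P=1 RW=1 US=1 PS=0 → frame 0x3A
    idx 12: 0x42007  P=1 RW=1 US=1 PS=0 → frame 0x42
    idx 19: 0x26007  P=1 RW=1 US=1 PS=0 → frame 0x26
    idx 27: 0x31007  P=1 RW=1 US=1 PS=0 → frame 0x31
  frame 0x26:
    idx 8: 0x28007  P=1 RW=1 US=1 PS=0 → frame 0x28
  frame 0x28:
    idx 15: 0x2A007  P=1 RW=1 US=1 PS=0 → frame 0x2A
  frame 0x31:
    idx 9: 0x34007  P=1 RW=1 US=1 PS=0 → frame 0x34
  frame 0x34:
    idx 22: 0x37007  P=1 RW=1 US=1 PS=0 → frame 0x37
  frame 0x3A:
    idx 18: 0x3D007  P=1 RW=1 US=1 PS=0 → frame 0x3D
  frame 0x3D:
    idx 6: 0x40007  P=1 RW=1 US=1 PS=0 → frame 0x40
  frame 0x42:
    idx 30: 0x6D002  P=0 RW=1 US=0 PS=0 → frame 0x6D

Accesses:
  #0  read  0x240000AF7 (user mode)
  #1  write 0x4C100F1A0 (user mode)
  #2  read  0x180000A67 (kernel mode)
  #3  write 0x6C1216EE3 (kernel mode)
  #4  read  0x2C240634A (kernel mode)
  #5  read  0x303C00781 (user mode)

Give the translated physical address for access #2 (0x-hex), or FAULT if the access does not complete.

Walk each access:
#0 VA=0x240000AF7 (r,user):
  L0: frame=0x20 idx=9 entry=0x23087 [P=1 RW=1 US=1 PS=1]
  → PA=0x23AF7 (huge @L0)  (1 entries read)
#1 VA=0x4C100F1A0 (w,user):
  L0: frame=0x20 idx=19 entry=0x26007 [P=1 RW=1 US=1 PS=0]
  L1: frame=0x26 idx=8 entry=0x28007 [P=1 RW=1 US=1 PS=0]
  L2: frame=0x28 idx=15 entry=0x2A007 [P=1 RW=1 US=1 PS=0]
  → PA=0x2A1A0  (3 entries read)
#2 VA=0x180000A67 (r,kernel):
  L0: frame=0x20 idx=6 entry=0x2D087 [P=1 RW=1 US=1 PS=1]
  → PA=0x2DA67 (huge @L0)  (1 entries read)
#3 VA=0x6C1216EE3 (w,kernel):
  L0: frame=0x20 idx=27 entry=0x31007 [P=1 RW=1 US=1 PS=0]
  L1: frame=0x31 idx=9 entry=0x34007 [P=1 RW=1 US=1 PS=0]
  L2: frame=0x34 idx=22 entry=0x37007 [P=1 RW=1 US=1 PS=0]
  → PA=0x37EE3  (3 entries read)
#4 VA=0x2C240634A (r,kernel):
  L0: frame=0x20 idx=11 entry=0x3A007 [P=1 RW=1 US=1 PS=0]
  L1: frame=0x3A idx=18 entry=0x3D007 [P=1 RW=1 US=1 PS=0]
  L2: frame=0x3D idx=6 entry=0x40007 [P=1 RW=1 US=1 PS=0]
  → PA=0x4034A  (3 entries read)
#5 VA=0x303C00781 (r,user):
  L0: frame=0x20 idx=12 entry=0x42007 [P=1 RW=1 US=1 PS=0]
  L1: frame=0x42 idx=30 entry=0x6D002 [P=0 RW=1 US=0 PS=0]
  → PAGE_NOT_PRESENT  (2 entries read)

Access #2 PA: 0x2DA67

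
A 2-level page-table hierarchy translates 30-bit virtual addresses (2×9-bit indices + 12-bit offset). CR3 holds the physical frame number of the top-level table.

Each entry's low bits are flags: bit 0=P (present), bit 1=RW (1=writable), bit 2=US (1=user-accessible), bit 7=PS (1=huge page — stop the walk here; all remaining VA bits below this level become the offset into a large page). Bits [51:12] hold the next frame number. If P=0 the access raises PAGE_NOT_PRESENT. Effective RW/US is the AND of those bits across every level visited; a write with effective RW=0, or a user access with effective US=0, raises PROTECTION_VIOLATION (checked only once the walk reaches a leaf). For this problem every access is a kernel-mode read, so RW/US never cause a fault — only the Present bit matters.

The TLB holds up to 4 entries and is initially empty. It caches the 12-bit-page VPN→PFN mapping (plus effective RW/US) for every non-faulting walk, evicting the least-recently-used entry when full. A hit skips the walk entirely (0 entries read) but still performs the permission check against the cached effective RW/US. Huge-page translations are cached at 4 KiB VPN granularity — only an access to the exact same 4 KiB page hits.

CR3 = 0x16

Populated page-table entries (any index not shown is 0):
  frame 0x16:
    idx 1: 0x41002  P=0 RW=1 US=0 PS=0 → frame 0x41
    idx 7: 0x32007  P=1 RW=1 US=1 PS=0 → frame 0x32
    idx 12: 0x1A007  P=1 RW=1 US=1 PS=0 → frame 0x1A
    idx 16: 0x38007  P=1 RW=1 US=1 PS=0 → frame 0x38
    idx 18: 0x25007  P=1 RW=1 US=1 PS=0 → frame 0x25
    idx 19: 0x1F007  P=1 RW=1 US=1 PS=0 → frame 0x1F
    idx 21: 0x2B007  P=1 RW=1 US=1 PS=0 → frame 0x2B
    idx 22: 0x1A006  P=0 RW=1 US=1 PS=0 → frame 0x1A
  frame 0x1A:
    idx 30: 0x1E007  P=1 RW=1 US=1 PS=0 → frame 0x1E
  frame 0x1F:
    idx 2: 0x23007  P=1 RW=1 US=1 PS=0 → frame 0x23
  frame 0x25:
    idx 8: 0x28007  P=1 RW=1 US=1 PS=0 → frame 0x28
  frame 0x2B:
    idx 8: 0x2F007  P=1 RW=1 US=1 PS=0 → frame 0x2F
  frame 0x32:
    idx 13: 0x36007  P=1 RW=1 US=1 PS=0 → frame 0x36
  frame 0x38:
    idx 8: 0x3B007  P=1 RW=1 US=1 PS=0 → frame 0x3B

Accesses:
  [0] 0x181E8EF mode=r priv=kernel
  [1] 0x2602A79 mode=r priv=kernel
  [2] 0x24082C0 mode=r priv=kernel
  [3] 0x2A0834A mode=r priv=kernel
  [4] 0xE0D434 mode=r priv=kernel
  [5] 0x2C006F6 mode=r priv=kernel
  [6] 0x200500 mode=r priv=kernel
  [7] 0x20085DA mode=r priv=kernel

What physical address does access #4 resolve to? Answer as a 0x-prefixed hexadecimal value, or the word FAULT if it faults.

Per-access translation:
#0 VA=0x181E8EF (r,kernel):
  L0: frame=0x16 idx=12 entry=0x1A007 [P=1 RW=1 US=1 PS=0]
  L1: frame=0x1A idx=30 entry=0x1E007 [P=1 RW=1 US=1 PS=0]
  ⇒ phys 0x1E8EF  [2 reads]
#1 VA=0x2602A79 (r,kernel):
  L0: frame=0x16 idx=19 entry=0x1F007 [P=1 RW=1 US=1 PS=0]
  L1: frame=0x1F idx=2 entry=0x23007 [P=1 RW=1 US=1 PS=0]
  ⇒ phys 0x23A79  [2 reads]
#2 VA=0x24082C0 (r,kernel):
  L0: frame=0x16 idx=18 entry=0x25007 [P=1 RW=1 US=1 PS=0]
  L1: frame=0x25 idx=8 entry=0x28007 [P=1 RW=1 US=1 PS=0]
  ⇒ phys 0x282C0  [2 reads]
#3 VA=0x2A0834A (r,kernel):
  L0: frame=0x16 idx=21 entry=0x2B007 [P=1 RW=1 US=1 PS=0]
  L1: frame=0x2B idx=8 entry=0x2F007 [P=1 RW=1 US=1 PS=0]
  ⇒ phys 0x2F34A  [2 reads]
#4 VA=0xE0D434 (r,kernel):
  L0: frame=0x16 idx=7 entry=0x32007 [P=1 RW=1 US=1 PS=0]
  L1: frame=0x32 idx=13 entry=0x36007 [P=1 RW=1 US=1 PS=0]
  ⇒ phys 0x36434  [2 reads]
#5 VA=0x2C006F6 (r,kernel):
  L0: frame=0x16 idx=22 entry=0x1A006 [P=0 RW=1 US=1 PS=0]
  → PAGE_NOT_PRESENT  (1 entries read)
#6 VA=0x200500 (r,kernel):
  L0: frame=0x16 idx=1 entry=0x41002 [P=0 RW=1 US=0 PS=0]
  → PAGE_NOT_PRESENT  (1 entries read)
#7 VA=0x20085DA (r,kernel):
  L0: frame=0x16 idx=16 entry=0x38007 [P=1 RW=1 US=1 PS=0]
  L1: frame=0x38 idx=8 entry=0x3B007 [P=1 RW=1 US=1 PS=0]
  ⇒ phys 0x3B5DA  [2 reads]

Access #4 PA: 0x36434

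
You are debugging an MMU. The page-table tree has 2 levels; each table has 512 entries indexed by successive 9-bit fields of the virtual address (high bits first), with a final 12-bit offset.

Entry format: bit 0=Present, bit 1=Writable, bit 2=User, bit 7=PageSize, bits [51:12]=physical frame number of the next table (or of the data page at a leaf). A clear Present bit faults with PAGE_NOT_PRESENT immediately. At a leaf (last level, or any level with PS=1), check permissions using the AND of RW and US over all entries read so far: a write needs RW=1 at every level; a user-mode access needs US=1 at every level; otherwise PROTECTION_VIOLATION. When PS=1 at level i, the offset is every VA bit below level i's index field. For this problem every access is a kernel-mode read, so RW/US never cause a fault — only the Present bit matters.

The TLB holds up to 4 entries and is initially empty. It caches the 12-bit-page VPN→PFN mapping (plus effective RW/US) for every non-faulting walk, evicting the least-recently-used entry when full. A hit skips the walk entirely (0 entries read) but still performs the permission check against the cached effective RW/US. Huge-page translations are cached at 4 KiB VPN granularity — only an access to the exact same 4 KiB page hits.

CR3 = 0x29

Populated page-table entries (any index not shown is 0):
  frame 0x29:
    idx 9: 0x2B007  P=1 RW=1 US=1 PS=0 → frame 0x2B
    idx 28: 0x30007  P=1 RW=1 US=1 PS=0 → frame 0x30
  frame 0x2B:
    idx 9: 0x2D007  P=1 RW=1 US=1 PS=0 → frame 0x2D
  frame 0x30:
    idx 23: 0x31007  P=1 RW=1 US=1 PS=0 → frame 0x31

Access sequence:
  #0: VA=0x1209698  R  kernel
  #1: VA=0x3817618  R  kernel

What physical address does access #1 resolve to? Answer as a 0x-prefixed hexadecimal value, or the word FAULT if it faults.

Per-access translation:
#0 VA=0x1209698 (r,kernel):
  lvl0: tbl 0x29, slot 9 ⇒ 0x2B007 (P1/RW1/US1/PS0)
  lvl1: tbl 0x2B, slot 9 ⇒ 0x2D007 (P1/RW1/US1/PS0)
  → PA=0x2D698  (2 entries read)
#1 VA=0x3817618 (r,kernel):
  lvl0: tbl 0x29, slot 28 ⇒ 0x30007 (P1/RW1/US1/PS0)
  lvl1: tbl 0x30, slot 23 ⇒ 0x31007 (P1/RW1/US1/PS0)
  → PA=0x31618  (2 entries read)

Access #1 PA: 0x31618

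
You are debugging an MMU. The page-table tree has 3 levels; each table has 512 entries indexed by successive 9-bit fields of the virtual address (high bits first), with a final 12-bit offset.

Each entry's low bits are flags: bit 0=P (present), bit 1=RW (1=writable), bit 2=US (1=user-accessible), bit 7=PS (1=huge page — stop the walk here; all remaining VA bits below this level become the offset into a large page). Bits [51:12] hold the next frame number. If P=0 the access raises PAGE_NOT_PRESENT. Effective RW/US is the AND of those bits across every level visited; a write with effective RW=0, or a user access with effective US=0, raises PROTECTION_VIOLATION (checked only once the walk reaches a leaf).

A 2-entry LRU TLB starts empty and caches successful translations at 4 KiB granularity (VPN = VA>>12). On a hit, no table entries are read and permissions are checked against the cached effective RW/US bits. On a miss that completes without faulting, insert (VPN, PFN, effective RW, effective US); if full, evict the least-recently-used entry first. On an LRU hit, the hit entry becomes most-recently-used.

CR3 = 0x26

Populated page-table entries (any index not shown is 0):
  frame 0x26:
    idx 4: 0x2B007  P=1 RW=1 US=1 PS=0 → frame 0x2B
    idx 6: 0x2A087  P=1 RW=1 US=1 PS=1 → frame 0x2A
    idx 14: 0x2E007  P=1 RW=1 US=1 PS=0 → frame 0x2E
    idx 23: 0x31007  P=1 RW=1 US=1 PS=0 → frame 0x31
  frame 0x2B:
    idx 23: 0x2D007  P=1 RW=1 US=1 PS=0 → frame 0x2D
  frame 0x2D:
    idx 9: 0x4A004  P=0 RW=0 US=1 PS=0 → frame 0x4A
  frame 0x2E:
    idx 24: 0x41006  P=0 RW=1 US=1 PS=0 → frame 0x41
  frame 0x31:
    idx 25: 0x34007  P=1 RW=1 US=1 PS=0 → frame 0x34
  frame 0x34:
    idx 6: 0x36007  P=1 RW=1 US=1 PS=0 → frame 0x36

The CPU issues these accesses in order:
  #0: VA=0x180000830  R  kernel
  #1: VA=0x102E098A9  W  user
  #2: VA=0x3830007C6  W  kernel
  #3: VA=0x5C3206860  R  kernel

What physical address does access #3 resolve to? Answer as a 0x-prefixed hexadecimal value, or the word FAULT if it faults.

Per-access translation:
#0 VA=0x180000830 (r,kernel):
  lvl0: tbl 0x26, slot 6 ⇒ 0x2A087 (P1/RW1/US1/PS1)
  ✓ 0x2A830 (huge @L0)  — 1 lookups
#1 VA=0x102E098A9 (w,user):
  lvl0: tbl 0x26, slot 4 ⇒ 0x2B007 (P1/RW1/US1/PS0)
  lvl1: tbl 0x2B, slot 23 ⇒ 0x2D007 (P1/RW1/US1/PS0)
  lvl2: tbl 0x2D, slot 9 ⇒ 0x4A004 (P0/RW0/US1/PS0)
  ✗ PAGE_NOT_PRESENT  [3 reads]
#2 VA=0x3830007C6 (w,kernel):
  lvl0: tbl 0x26, slot 14 ⇒ 0x2E007 (P1/RW1/US1/PS0)
  lvl1: tbl 0x2E, slot 24 ⇒ 0x41006 (P0/RW1/US1/PS0)
  ✗ PAGE_NOT_PRESENT  [2 reads]
#3 VA=0x5C3206860 (r,kernel):
  lvl0: tbl 0x26, slot 23 ⇒ 0x31007 (P1/RW1/US1/PS0)
  lvl1: tbl 0x31, slot 25 ⇒ 0x34007 (P1/RW1/US1/PS0)
  lvl2: tbl 0x34, slot 6 ⇒ 0x36007 (P1/RW1/US1/PS0)
  ✓ 0x36860  — 3 lookups

Access #3 PA: 0x36860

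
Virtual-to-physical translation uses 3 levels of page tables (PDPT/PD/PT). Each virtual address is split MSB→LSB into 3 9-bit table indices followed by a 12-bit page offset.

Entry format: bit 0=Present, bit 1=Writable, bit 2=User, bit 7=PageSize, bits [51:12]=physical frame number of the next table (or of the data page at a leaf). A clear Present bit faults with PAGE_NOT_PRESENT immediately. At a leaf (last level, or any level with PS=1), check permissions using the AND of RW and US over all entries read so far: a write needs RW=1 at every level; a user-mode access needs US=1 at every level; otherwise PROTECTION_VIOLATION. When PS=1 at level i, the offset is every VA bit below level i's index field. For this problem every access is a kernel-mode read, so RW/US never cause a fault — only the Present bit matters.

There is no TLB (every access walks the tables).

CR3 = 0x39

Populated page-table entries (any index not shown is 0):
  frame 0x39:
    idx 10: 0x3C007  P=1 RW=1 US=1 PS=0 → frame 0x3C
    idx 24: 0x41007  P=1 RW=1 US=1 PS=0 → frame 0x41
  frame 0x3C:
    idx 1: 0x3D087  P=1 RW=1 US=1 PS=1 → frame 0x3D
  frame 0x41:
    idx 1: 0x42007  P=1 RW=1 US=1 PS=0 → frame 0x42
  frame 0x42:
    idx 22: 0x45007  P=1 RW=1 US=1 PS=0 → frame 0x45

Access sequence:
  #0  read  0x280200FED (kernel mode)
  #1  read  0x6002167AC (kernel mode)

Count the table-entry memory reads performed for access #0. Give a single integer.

Per-access translation:
#0 VA=0x280200FED (r,kernel):
  lvl0: tbl 0x39, slot 10 ⇒ 0x3C007 (P1/RW1/US1/PS0)
  lvl1: tbl 0x3C, slot 1 ⇒ 0x3D087 (P1/RW1/US1/PS1)
  → PA=0x3DFED (huge @L1)  (2 entries read)
#1 VA=0x6002167AC (r,kernel):
  lvl0: tbl 0x39, slot 24 ⇒ 0x41007 (P1/RW1/US1/PS0)
  lvl1: tbl 0x41, slot 1 ⇒ 0x42007 (P1/RW1/US1/PS0)
  lvl2: tbl 0x42, slot 22 ⇒ 0x45007 (P1/RW1/US1/PS0)
  → PA=0x457AC  (3 entries read)

Entries read for #0: 2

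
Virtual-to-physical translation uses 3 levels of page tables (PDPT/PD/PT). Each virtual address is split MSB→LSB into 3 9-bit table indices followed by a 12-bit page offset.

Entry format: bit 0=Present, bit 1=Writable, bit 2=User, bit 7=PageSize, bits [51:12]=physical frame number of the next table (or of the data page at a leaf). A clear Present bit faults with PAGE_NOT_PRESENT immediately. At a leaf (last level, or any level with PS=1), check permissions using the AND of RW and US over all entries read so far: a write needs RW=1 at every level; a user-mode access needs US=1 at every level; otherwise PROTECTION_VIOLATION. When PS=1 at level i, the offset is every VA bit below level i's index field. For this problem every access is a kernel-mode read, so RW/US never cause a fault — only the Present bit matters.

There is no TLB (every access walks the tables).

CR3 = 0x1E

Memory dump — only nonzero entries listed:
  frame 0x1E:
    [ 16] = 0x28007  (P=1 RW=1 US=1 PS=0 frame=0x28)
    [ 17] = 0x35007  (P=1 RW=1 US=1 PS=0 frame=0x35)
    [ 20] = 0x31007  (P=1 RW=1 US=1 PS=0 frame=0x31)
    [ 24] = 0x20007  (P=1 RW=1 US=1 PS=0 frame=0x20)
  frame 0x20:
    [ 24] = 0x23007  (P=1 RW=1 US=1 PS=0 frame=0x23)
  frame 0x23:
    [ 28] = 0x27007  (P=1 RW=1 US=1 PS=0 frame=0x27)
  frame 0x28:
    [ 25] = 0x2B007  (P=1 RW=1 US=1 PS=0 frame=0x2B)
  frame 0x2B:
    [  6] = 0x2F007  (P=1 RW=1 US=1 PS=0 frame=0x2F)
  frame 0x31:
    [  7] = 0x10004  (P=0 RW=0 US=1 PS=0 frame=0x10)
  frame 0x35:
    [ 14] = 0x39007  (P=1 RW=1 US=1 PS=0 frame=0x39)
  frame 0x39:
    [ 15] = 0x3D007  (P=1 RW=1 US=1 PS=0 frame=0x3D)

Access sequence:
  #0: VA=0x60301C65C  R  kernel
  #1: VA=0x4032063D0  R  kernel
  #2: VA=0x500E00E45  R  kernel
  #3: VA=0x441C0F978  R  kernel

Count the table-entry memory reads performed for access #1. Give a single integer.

Per-access translation:
#0 VA=0x60301C65C (r,kernel):
  L0: frame=0x1E idx=24 entry=0x20007 [P=1 RW=1 US=1 PS=0]
  L1: frame=0x20 idx=24 entry=0x23007 [P=1 RW=1 US=1 PS=0]
  L2: frame=0x23 idx=28 entry=0x27007 [P=1 RW=1 US=1 PS=0]
  ✓ 0x2765C  — 3 lookups
#1 VA=0x4032063D0 (r,kernel):
  L0: frame=0x1E idx=16 entry=0x28007 [P=1 RW=1 US=1 PS=0]
  L1: frame=0x28 idx=25 entry=0x2B007 [P=1 RW=1 US=1 PS=0]
  L2: frame=0x2B idx=6 entry=0x2F007 [P=1 RW=1 US=1 PS=0]
  ✓ 0x2F3D0  — 3 lookups
#2 VA=0x500E00E45 (r,kernel):
  L0: frame=0x1E idx=20 entry=0x31007 [P=1 RW=1 US=1 PS=0]
  L1: frame=0x31 idx=7 entry=0x10004 [P=0 RW=0 US=1 PS=0]
  ✗ PAGE_NOT_PRESENT  [2 reads]
#3 VA=0x441C0F978 (r,kernel):
  L0: frame=0x1E idx=17 entry=0x35007 [P=1 RW=1 US=1 PS=0]
  L1: frame=0x35 idx=14 entry=0x39007 [P=1 RW=1 US=1 PS=0]
  L2: frame=0x39 idx=15 entry=0x3D007 [P=1 RW=1 US=1 PS=0]
  ✓ 0x3D978  — 3 lookups

Entries read for #1: 3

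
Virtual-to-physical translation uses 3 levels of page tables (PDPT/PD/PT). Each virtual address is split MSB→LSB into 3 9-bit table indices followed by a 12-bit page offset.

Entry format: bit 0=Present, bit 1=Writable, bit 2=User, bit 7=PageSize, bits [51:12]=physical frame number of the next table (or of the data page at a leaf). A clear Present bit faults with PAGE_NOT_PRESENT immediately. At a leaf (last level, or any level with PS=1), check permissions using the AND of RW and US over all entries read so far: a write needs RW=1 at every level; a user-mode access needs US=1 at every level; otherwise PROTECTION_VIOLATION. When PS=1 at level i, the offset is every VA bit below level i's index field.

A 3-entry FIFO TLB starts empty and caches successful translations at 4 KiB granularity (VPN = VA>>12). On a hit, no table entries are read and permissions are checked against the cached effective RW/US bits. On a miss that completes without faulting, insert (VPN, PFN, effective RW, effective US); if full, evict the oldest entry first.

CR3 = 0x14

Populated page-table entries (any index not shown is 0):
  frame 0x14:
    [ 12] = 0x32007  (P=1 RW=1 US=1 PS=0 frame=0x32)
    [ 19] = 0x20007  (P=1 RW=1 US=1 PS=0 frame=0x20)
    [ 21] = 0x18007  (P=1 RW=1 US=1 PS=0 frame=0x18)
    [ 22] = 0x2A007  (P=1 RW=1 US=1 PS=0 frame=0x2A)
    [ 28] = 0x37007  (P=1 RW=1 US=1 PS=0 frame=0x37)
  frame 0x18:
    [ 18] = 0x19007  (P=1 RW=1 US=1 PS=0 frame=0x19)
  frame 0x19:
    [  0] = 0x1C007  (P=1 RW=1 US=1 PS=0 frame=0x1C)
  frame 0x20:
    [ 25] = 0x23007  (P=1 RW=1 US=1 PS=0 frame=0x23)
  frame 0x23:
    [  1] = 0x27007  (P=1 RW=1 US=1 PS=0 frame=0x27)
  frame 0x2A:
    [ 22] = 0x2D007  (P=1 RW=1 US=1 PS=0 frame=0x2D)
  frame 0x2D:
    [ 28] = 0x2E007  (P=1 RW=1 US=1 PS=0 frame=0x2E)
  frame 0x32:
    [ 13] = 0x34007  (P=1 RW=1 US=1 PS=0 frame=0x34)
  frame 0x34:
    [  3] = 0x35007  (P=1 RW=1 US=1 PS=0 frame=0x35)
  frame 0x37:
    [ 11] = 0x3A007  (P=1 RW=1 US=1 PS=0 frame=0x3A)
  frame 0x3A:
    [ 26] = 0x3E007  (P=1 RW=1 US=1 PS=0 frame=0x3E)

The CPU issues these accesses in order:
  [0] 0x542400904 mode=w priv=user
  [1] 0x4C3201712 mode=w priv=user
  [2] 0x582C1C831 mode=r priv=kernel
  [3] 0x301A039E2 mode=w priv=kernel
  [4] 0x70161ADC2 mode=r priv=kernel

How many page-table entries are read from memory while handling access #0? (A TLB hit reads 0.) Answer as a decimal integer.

Trace:
#0 VA=0x542400904 (w,user):
  L0: frame=0x14 idx=21 entry=0x18007 [P=1 RW=1 US=1 PS=0]
  L1: frame=0x18 idx=18 entry=0x19007 [P=1 RW=1 US=1 PS=0]
  L2: frame=0x19 idx=0 entry=0x1C007 [P=1 RW=1 US=1 PS=0]
  ⇒ phys 0x1C904  [3 reads]
#1 VA=0x4C3201712 (w,user):
  L0: frame=0x14 idx=19 entry=0x20007 [P=1 RW=1 US=1 PS=0]
  L1: frame=0x20 idx=25 entry=0x23007 [P=1 RW=1 US=1 PS=0]
  L2: frame=0x23 idx=1 entry=0x27007 [P=1 RW=1 US=1 PS=0]
  ⇒ phys 0x27712  [3 reads]
#2 VA=0x582C1C831 (r,kernel):
  L0: frame=0x14 idx=22 entry=0x2A007 [P=1 RW=1 US=1 PS=0]
  L1: frame=0x2A idx=22 entry=0x2D007 [P=1 RW=1 US=1 PS=0]
  L2: frame=0x2D idx=28 entry=0x2E007 [P=1 RW=1 US=1 PS=0]
  ⇒ phys 0x2E831  [3 reads]
#3 VA=0x301A039E2 (w,kernel):
  L0: frame=0x14 idx=12 entry=0x32007 [P=1 RW=1 US=1 PS=0]
  L1: frame=0x32 idx=13 entry=0x34007 [P=1 RW=1 US=1 PS=0]
  L2: frame=0x34 idx=3 entry=0x35007 [P=1 RW=1 US=1 PS=0]
  ⇒ phys 0x359E2  [3 reads]
#4 VA=0x70161ADC2 (r,kernel):
  L0: frame=0x14 idx=28 entry=0x37007 [P=1 RW=1 US=1 PS=0]
  L1: frame=0x37 idx=11 entry=0x3A007 [P=1 RW=1 US=1 PS=0]
  L2: frame=0x3A idx=26 entry=0x3E007 [P=1 RW=1 US=1 PS=0]
  ⇒ phys 0x3EDC2  [3 reads]

Entries read for #0: 3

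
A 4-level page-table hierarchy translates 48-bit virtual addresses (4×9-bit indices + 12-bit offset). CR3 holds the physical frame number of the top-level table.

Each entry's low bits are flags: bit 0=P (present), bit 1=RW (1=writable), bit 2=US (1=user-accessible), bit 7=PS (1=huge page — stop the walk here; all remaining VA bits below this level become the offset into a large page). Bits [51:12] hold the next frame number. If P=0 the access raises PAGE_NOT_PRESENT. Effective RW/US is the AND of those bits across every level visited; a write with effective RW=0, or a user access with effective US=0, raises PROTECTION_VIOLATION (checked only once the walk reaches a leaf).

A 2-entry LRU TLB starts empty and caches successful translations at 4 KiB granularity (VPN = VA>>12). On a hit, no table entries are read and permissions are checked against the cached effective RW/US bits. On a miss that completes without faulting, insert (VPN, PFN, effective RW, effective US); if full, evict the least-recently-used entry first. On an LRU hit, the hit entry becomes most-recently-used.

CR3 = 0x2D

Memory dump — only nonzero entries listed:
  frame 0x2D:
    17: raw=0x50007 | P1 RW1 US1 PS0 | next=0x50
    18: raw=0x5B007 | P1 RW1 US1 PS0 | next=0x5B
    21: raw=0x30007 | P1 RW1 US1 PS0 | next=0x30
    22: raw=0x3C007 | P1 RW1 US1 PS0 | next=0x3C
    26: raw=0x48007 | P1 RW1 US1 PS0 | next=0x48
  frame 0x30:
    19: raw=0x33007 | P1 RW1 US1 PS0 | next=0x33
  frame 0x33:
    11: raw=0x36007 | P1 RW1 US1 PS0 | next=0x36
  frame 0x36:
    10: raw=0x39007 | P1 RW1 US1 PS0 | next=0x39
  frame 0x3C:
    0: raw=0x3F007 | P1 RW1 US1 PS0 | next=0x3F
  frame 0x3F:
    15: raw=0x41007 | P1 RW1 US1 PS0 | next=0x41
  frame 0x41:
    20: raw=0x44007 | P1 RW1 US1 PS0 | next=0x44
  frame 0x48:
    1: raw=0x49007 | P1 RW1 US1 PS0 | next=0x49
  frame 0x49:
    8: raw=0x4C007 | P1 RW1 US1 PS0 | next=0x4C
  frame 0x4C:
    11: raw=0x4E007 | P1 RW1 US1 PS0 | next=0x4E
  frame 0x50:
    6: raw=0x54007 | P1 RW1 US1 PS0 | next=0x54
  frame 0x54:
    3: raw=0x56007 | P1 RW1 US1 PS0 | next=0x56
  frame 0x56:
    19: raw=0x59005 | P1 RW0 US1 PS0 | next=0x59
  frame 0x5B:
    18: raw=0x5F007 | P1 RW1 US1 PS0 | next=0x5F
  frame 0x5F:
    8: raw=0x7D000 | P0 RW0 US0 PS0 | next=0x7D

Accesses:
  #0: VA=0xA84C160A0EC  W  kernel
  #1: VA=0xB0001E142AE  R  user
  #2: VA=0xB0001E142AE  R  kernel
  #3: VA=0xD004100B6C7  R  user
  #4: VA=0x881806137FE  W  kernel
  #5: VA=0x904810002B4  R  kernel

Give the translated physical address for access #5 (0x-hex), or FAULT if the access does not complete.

Trace:
#0 VA=0xA84C160A0EC (w,kernel):
  L0 @0x2D[21] → 0x30007  P=1,RW=1,US=1,PS=0
  L1 @0x30[19] → 0x33007  P=1,RW=1,US=1,PS=0
  L2 @0x33[11] → 0x36007  P=1,RW=1,US=1,PS=0
  L3 @0x36[10] → 0x39007  P=1,RW=1,US=1,PS=0
  → PA=0x390EC  (4 entries read)
#1 VA=0xB0001E142AE (r,user):
  L0 @0x2D[22] → 0x3C007  P=1,RW=1,US=1,PS=0
  L1 @0x3C[0] → 0x3F007  P=1,RW=1,US=1,PS=0
  L2 @0x3F[15] → 0x41007  P=1,RW=1,US=1,PS=0
  L3 @0x41[20] → 0x44007  P=1,RW=1,US=1,PS=0
  → PA=0x442AE  (4 entries read)
#2 VA=0xB0001E142AE (r,kernel):
  TLB hit vpn=0xB0001E14 → PA=0x442AE
#3 VA=0xD004100B6C7 (r,user):
  L0 @0x2D[26] → 0x48007  P=1,RW=1,US=1,PS=0
  L1 @0x48[1] → 0x49007  P=1,RW=1,US=1,PS=0
  L2 @0x49[8] → 0x4C007  P=1,RW=1,US=1,PS=0
  L3 @0x4C[11] → 0x4E007  P=1,RW=1,US=1,PS=0
  → PA=0x4E6C7  (4 entries read)
#4 VA=0x881806137FE (w,kernel):
  L0 @0x2D[17] → 0x50007  P=1,RW=1,US=1,PS=0
  L1 @0x50[6] → 0x54007  P=1,RW=1,US=1,PS=0
  L2 @0x54[3] → 0x56007  P=1,RW=1,US=1,PS=0
  L3 @0x56[19] → 0x59005  P=1,RW=0,US=1,PS=0
  → PROTECTION_VIOLATION  (4 entries read)
#5 VA=0x904810002B4 (r,kernel):
  L0 @0x2D[18] → 0x5B007  P=1,RW=1,US=1,PS=0
  L1 @0x5B[18] → 0x5F007  P=1,RW=1,US=1,PS=0
  L2 @0x5F[8] → 0x7D000  P=0,RW=0,US=0,PS=0
  → PAGE_NOT_PRESENT  (3 entries read)

Access #5 PA: FAULT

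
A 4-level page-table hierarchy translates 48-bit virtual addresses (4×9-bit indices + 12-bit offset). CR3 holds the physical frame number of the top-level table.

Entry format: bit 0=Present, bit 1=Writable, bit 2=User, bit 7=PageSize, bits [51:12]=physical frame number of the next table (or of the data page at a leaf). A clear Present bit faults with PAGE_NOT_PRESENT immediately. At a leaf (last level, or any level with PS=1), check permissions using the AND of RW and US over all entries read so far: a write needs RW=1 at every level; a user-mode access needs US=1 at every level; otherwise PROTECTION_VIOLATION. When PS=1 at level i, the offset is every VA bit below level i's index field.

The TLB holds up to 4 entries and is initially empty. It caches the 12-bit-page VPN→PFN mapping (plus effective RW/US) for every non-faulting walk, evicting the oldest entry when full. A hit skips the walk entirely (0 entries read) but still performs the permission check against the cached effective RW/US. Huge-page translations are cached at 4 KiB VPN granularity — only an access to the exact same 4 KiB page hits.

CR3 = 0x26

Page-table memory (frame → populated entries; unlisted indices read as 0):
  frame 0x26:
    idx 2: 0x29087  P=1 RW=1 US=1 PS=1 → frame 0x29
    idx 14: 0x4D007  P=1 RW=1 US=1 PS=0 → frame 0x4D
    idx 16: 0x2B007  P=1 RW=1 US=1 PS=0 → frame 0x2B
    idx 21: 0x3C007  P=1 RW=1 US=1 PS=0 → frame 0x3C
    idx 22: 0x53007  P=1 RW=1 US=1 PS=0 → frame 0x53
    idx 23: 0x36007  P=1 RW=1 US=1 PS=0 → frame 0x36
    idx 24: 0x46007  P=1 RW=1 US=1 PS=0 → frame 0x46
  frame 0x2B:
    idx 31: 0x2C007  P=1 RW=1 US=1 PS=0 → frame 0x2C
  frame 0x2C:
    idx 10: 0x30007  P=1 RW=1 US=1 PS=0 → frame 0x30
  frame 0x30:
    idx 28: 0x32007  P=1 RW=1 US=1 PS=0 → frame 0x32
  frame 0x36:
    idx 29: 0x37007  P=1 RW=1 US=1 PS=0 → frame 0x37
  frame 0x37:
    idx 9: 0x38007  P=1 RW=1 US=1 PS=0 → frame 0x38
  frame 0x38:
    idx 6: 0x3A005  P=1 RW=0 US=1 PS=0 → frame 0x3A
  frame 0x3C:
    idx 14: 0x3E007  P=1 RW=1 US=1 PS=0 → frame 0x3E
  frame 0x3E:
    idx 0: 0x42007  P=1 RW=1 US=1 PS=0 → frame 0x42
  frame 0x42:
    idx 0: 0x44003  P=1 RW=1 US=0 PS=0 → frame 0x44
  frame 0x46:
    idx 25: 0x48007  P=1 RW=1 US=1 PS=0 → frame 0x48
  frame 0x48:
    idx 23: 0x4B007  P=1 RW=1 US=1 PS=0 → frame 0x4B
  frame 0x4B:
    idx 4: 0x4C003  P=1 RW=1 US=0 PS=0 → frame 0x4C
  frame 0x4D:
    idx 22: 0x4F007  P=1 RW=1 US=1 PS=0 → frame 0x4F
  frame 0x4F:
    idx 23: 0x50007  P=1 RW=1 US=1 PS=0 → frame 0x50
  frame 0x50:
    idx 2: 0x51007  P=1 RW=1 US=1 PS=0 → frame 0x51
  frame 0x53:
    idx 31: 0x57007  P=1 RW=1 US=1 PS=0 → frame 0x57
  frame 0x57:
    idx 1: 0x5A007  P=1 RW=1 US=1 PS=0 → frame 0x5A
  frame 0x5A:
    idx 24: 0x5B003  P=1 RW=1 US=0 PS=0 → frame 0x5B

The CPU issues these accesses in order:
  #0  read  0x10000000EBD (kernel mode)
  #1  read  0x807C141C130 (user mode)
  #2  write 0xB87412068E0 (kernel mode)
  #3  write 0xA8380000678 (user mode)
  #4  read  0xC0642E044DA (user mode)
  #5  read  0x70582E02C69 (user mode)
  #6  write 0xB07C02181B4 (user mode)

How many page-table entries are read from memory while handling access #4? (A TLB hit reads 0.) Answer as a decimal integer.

Trace:
#0 VA=0x10000000EBD (r,kernel):
  [0] read 0x26 idx=2: raw=0x29087 flags P=1 W=1 U=1 S=1
  ⇒ phys 0x29EBD (huge @L0)  [1 reads]
#1 VA=0x807C141C130 (r,user):
  [0] read 0x26 idx=16: raw=0x2B007 flags P=1 W=1 U=1 S=0
  [1] read 0x2B idx=31: raw=0x2C007 flags P=1 W=1 U=1 S=0
  [2] read 0x2C idx=10: raw=0x30007 flags P=1 W=1 U=1 S=0
  [3] read 0x30 idx=28: raw=0x32007 flags P=1 W=1 U=1 S=0
  ⇒ phys 0x32130  [4 reads]
#2 VA=0xB87412068E0 (w,kernel):
  [0] read 0x26 idx=23: raw=0x36007 flags P=1 W=1 U=1 S=0
  [1] read 0x36 idx=29: raw=0x37007 flags P=1 W=1 U=1 S=0
  [2] read 0x37 idx=9: raw=0x38007 flags P=1 W=1 U=1 S=0
  [3] read 0x38 idx=6: raw=0x3A005 flags P=1 W=0 U=1 S=0
  ⇒ fault: PROTECTION_VIOLATION  — 4 lookups
#3 VA=0xA8380000678 (w,user):
  [0] read 0x26 idx=21: raw=0x3C007 flags P=1 W=1 U=1 S=0
  [1] read 0x3C idx=14: raw=0x3E007 flags P=1 W=1 U=1 S=0
  [2] read 0x3E idx=0: raw=0x42007 flags P=1 W=1 U=1 S=0
  [3] read 0x42 idx=0: raw=0x44003 flags P=1 W=1 U=0 S=0
  ⇒ fault: PROTECTION_VIOLATION  — 4 lookups
#4 VA=0xC0642E044DA (r,user):
  [0] read 0x26 idx=24: raw=0x46007 flags P=1 W=1 U=1 S=0
  [1] read 0x46 idx=25: raw=0x48007 flags P=1 W=1 U=1 S=0
  [2] read 0x48 idx=23: raw=0x4B007 flags P=1 W=1 U=1 S=0
  [3] read 0x4B idx=4: raw=0x4C003 flags P=1 W=1 U=0 S=0
  ⇒ fault: PROTECTION_VIOLATION  — 4 lookups
#5 VA=0x70582E02C69 (r,user):
  [0] read 0x26 idx=14: raw=0x4D007 flags P=1 W=1 U=1 S=0
  [1] read 0x4D idx=22: raw=0x4F007 flags P=1 W=1 U=1 S=0
  [2] read 0x4F idx=23: raw=0x50007 flags P=1 W=1 U=1 S=0
  [3] read 0x50 idx=2: raw=0x51007 flags P=1 W=1 U=1 S=0
  ⇒ phys 0x51C69  [4 reads]
#6 VA=0xB07C02181B4 (w,user):
  [0] read 0x26 idx=22: raw=0x53007 flags P=1 W=1 U=1 S=0
  [1] read 0x53 idx=31: raw=0x57007 flags P=1 W=1 U=1 S=0
  [2] read 0x57 idx=1: raw=0x5A007 flags P=1 W=1 U=1 S=0
  [3] read 0x5A idx=24: raw=0x5B003 flags P=1 W=1 U=0 S=0
  ⇒ fault: PROTECTION_VIOLATION  — 4 lookups

Entries read for #4: 4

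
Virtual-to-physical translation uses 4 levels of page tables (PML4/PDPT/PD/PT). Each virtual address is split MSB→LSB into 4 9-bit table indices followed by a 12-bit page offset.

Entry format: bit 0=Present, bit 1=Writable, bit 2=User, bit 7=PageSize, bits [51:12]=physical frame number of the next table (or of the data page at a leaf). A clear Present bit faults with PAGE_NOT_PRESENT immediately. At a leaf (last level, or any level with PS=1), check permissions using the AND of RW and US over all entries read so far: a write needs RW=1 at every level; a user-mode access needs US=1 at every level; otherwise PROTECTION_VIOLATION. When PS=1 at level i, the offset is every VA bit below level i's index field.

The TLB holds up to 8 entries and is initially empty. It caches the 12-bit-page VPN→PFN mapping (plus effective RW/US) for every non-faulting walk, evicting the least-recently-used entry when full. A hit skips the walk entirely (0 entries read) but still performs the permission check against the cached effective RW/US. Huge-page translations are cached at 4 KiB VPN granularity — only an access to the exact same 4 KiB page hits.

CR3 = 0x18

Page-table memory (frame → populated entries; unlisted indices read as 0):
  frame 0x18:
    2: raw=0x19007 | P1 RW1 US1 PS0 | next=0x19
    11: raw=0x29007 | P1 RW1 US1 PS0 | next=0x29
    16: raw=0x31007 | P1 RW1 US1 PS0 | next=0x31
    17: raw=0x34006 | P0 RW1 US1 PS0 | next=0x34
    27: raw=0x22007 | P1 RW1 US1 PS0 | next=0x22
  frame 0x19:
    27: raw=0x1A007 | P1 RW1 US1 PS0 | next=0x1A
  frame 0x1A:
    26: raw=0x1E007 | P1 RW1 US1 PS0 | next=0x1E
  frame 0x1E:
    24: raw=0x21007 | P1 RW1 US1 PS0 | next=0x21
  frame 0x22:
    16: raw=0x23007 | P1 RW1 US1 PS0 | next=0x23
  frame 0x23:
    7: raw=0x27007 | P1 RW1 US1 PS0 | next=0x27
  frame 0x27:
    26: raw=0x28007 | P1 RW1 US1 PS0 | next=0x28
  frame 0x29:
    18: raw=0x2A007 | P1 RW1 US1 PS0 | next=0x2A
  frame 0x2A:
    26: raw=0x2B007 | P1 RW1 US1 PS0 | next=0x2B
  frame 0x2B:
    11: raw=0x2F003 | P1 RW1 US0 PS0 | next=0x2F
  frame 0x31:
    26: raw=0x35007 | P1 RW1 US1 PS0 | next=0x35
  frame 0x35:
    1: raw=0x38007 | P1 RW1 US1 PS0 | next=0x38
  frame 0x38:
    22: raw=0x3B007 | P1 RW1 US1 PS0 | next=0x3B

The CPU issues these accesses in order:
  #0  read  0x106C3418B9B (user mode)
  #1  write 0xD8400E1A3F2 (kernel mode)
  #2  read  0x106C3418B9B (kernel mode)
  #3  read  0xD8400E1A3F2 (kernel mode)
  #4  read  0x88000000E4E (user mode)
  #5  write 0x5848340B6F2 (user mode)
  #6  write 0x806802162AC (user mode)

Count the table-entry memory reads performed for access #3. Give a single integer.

Walk each access:
#0 VA=0x106C3418B9B (r,user):
  L0 @0x18[2] → 0x19007  P=1,RW=1,US=1,PS=0
  L1 @0x19[27] → 0x1A007  P=1,RW=1,US=1,PS=0
  L2 @0x1A[26] → 0x1E007  P=1,RW=1,US=1,PS=0
  L3 @0x1E[24] → 0x21007  P=1,RW=1,US=1,PS=0
  → PA=0x21B9B  (4 entries read)
#1 VA=0xD8400E1A3F2 (w,kernel):
  L0 @0x18[27] → 0x22007  P=1,RW=1,US=1,PS=0
  L1 @0x22[16] → 0x23007  P=1,RW=1,US=1,PS=0
  L2 @0x23[7] → 0x27007  P=1,RW=1,US=1,PS=0
  L3 @0x27[26] → 0x28007  P=1,RW=1,US=1,PS=0
  → PA=0x283F2  (4 entries read)
#2 VA=0x106C3418B9B (r,kernel):
  TLB hit vpn=0x106C3418 → PA=0x21B9B
#3 VA=0xD8400E1A3F2 (r,kernel):
  TLB hit vpn=0xD8400E1A → PA=0x283F2
#4 VA=0x88000000E4E (r,user):
  L0 @0x18[17] → 0x34006  P=0,RW=1,US=1,PS=0
  ⇒ fault: PAGE_NOT_PRESENT  — 1 lookups
#5 VA=0x5848340B6F2 (w,user):
  L0 @0x18[11] → 0x29007  P=1,RW=1,US=1,PS=0
  L1 @0x29[18] → 0x2A007  P=1,RW=1,US=1,PS=0
  L2 @0x2A[26] → 0x2B007  P=1,RW=1,US=1,PS=0
  L3 @0x2B[11] → 0x2F003  P=1,RW=1,US=0,PS=0
  ⇒ fault: PROTECTION_VIOLATION  — 4 lookups
#6 VA=0x806802162AC (w,user):
  L0 @0x18[16] → 0x31007  P=1,RW=1,US=1,PS=0
  L1 @0x31[26] → 0x35007  P=1,RW=1,US=1,PS=0
  L2 @0x35[1] → 0x38007  P=1,RW=1,US=1,PS=0
  L3 @0x38[22] → 0x3B007  P=1,RW=1,US=1,PS=0
  → PA=0x3B2AC  (4 entries read)

Entries read for #3: 0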